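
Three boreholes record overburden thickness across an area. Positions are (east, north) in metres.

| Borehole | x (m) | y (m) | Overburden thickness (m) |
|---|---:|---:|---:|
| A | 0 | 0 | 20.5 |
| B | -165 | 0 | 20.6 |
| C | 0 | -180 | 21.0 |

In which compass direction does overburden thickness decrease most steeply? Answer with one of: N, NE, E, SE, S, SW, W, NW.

N

∂d/∂x = (20.6 − 20.5) / (-165 − 0) = -0.0006061
∂d/∂y = (21.0 − 20.5) / (-180 − 0) = -0.002778
Steepest decrease is along −∇f = (+0.0006061 E, +0.002778 N) → north.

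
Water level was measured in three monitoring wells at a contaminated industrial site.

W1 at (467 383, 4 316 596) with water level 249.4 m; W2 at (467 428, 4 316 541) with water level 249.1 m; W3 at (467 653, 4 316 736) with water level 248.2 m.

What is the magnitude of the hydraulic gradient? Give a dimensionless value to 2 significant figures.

With h = a·x + b·y + c and W1 as origin, the differences give:
  45·a + (-55)·b = -0.3
  270·a + 140·b = -1.2
Eliminate b (×140 and ×(-55), subtract): 21150·a = -108.00 → a = ∂h/∂x = -0.005106
Back-substitute: b = ∂h/∂y = +0.001277.
|∇h| = √(-0.005106² + 0.001277²) = 0.005263

0.0053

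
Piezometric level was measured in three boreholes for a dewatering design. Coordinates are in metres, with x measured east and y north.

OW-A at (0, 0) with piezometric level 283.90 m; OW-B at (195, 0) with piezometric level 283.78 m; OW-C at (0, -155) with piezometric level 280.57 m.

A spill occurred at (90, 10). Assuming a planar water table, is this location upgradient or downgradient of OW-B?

upgradient

∂h/∂x = (283.78 − 283.90) / (195 − 0) = -0.0006154
∂h/∂y = (280.57 − 283.90) / (-155 − 0) = +0.02148
Head at (90, 10) = 283.90 + (-0.0006154)·(90) + (+0.02148)·(10) = 284.06 m.
That is higher than the 283.78 m at OW-B, so the point is upgradient.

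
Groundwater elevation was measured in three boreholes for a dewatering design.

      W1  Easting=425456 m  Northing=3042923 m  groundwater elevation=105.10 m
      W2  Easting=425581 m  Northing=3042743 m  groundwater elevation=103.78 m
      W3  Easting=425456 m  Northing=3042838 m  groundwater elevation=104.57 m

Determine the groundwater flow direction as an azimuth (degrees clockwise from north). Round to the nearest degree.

Differences from W1: to W2 (Δx, Δy, Δh) = (125, -180, -1.32); to W3 = (0, -85, -0.53).
Solve a·Δx + b·Δy = Δh: det = 125·(-85) − 0·(-180) = -10625.
∂h/∂x = [(-1.32)·(-85) − (-0.53)·(-180)] / -10625 = -0.001581
∂h/∂y = [125·(-0.53) − 0·(-1.32)] / -10625 = +0.006235
Flow direction (−∇h) has components (+0.001581 E, -0.006235 N).
Azimuth = atan2(E, N) = atan2(+0.001581, -0.006235) = 165.8° ≈ 166°.

166°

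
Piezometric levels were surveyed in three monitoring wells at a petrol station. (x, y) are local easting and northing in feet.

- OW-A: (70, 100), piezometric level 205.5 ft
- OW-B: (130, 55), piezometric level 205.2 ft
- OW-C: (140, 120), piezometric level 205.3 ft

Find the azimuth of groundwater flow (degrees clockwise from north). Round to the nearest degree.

121°

Differences from OW-A: to OW-B (Δx, Δy, Δh) = (60, -45, -0.3); to OW-C = (70, 20, -0.2).
Determinant of the coordinate differences = 60·20 − 70·(-45) = 4350.
∂h/∂x = [(-0.3)·20 − (-0.2)·(-45)] / 4350 = -0.003448
∂h/∂y = [60·(-0.2) − 70·(-0.3)] / 4350 = +0.002069
Flow direction (−∇h) has components (+0.003448 E, -0.002069 N).
Azimuth = atan2(E, N) = atan2(+0.003448, -0.002069) = 121.0° ≈ 121°.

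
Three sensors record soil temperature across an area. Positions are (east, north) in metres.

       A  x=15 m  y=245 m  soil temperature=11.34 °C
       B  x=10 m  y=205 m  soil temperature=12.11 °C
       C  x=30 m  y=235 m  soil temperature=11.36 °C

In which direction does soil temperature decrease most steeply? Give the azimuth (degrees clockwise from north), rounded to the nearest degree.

031°

Differences from A: to B (Δx, Δy, Δh) = (-5, -40, +0.77); to C = (15, -10, +0.02).
Solve a·Δx + b·Δy = ΔT: det = (-5)·(-10) − 15·(-40) = 650.
∂T/∂x = [(+0.77)·(-10) − (+0.02)·(-40)] / 650 = -0.01062
∂T/∂y = [(-5)·(+0.02) − 15·(+0.77)] / 650 = -0.01792
Steepest decrease is along −∇f: components (+0.01062 E, +0.01792 N).
Azimuth = atan2(+0.01062, +0.01792) = 30.6° ≈ 031°.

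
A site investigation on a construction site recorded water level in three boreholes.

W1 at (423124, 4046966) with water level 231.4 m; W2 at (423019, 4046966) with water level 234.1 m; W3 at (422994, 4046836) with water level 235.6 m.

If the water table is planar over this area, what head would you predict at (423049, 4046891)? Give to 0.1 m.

Three-point gradient (reference W1): Δ to W2 = (-105, 0, +2.7), Δ to W3 = (-130, -130, +4.2).
∂h/∂x = -0.02571, ∂h/∂y = -0.006593 (det = 13650).
h(423049, 4046891) = 231.4 + (-0.02571)·(-75) + (-0.006593)·(-75) = 231.4 +1.929 +0.495 = 233.823 m.

233.8 m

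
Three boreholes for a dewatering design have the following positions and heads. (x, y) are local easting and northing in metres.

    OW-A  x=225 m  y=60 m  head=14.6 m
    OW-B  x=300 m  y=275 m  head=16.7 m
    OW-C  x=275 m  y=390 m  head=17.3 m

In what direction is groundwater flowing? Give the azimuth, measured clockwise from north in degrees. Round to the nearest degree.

With h = a·x + b·y + c and OW-A as origin, the differences give:
  75·a + 215·b = +2.1
  50·a + 330·b = +2.7
Eliminate b (×330 and ×215, subtract): 14000·a = 112.50 → a = ∂h/∂x = +0.008036
Back-substitute: b = ∂h/∂y = +0.006964.
Flow direction (−∇h) has components (-0.008036 E, -0.006964 N).
Azimuth = atan2(E, N) = atan2(-0.008036, -0.006964) = 229.1° ≈ 229°.

229°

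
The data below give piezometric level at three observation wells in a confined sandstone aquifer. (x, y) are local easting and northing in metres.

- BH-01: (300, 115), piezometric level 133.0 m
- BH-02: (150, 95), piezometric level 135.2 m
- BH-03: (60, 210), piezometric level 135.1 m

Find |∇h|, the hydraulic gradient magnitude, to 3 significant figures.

Taking BH-01 as reference: BH-02−BH-01 = (-150, -20, +2.2); BH-03−BH-01 = (-240, 95, +2.1).
Determinant of the coordinate differences = (-150)·95 − (-240)·(-20) = -19050.
∂h/∂x = [(+2.2)·95 − (+2.1)·(-20)] / -19050 = -0.01318
∂h/∂y = [(-150)·(+2.1) − (-240)·(+2.2)] / -19050 = -0.01118
|∇h| = √(-0.01318² + -0.01118²) = 0.01728

0.0173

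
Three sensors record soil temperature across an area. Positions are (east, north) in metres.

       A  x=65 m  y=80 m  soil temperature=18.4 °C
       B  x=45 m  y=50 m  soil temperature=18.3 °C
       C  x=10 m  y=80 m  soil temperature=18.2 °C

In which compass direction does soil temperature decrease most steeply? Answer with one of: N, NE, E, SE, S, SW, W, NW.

W

Three-point gradient (reference A): Δ to B = (-20, -30, -0.1), Δ to C = (-55, 0, -0.2).
∂T/∂x = +0.003636, ∂T/∂y = +0.0009091 (det = -1650).
Steepest decrease is along −∇f = (-0.003636 E, -0.0009091 N) → west.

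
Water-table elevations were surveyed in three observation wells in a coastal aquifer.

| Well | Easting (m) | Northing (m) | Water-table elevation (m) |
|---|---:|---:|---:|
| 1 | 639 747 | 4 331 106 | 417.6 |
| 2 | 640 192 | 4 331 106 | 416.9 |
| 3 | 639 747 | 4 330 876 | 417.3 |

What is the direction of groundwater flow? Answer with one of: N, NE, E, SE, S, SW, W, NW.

SE

∂h/∂x = (416.9 − 417.6) / (640192 − 639747) = -0.001573
∂h/∂y = (417.3 − 417.6) / (4330876 − 4331106) = +0.001304
Flow = −∇h = (+0.001573 east, -0.001304 north), which points southeast.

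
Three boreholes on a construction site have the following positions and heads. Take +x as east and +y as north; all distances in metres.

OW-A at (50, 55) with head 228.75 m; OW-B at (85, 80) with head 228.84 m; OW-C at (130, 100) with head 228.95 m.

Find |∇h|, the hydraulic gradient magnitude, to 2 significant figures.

With h = a·x + b·y + c and OW-A as origin, the differences give:
  35·a + 25·b = +0.09
  80·a + 45·b = +0.20
Eliminate b (×45 and ×25, subtract): -425·a = -0.950 → a = ∂h/∂x = +0.002235
Back-substitute: b = ∂h/∂y = +0.0004706.
|∇h| = √(0.002235² + 0.0004706²) = 0.002284

0.0023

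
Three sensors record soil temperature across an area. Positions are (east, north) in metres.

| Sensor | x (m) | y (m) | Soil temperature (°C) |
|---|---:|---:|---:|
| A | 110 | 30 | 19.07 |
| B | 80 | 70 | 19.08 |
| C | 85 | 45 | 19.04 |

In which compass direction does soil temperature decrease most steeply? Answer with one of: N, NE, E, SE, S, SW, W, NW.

SW

Differences from A: to B (Δx, Δy, Δh) = (-30, 40, +0.01); to C = (-25, 15, -0.03).
Determinant of the coordinate differences = (-30)·15 − (-25)·40 = 550.
∂T/∂x = [(+0.01)·15 − (-0.03)·40] / 550 = +0.002455
∂T/∂y = [(-30)·(-0.03) − (-25)·(+0.01)] / 550 = +0.002091
Steepest decrease is along −∇f = (-0.002455 E, -0.002091 N) → southwest.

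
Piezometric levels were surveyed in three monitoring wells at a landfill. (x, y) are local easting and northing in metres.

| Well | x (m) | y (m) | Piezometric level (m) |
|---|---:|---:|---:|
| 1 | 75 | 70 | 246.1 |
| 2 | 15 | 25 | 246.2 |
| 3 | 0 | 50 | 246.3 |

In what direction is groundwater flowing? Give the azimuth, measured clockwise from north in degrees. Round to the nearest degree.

123°

Three-point gradient (reference 1): Δ to 2 = (-60, -45, +0.1), Δ to 3 = (-75, -20, +0.2).
∂h/∂x = -0.003218, ∂h/∂y = +0.002069 (det = -2175).
Flow direction (−∇h) has components (+0.003218 E, -0.002069 N).
Azimuth = atan2(E, N) = atan2(+0.003218, -0.002069) = 122.7° ≈ 123°.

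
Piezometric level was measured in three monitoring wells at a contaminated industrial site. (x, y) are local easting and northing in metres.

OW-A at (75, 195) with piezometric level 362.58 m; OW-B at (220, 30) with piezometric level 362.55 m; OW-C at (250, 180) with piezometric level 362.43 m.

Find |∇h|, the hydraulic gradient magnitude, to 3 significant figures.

0.00110

Taking OW-A as reference: OW-B−OW-A = (145, -165, -0.03); OW-C−OW-A = (175, -15, -0.15).
Solve a·Δx + b·Δy = Δh: det = 145·(-15) − 175·(-165) = 26700.
∂h/∂x = [(-0.03)·(-15) − (-0.15)·(-165)] / 26700 = -0.0009101
∂h/∂y = [145·(-0.15) − 175·(-0.03)] / 26700 = -0.0006180
|∇h| = √(-0.0009101² + -0.0006180²) = 0.0011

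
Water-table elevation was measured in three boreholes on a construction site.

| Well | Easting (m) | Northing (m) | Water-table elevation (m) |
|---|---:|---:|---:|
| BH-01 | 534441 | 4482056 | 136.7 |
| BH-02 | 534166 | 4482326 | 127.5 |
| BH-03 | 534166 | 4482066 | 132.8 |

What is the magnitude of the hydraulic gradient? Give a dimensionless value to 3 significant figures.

With h = a·x + b·y + c and BH-01 as origin, the differences give:
  (-275)·a + 270·b = -9.2
  (-275)·a + 10·b = -3.9
Eliminate b (×10 and ×270, subtract): 71500·a = 961.00 → a = ∂h/∂x = +0.01344
Back-substitute: b = ∂h/∂y = -0.02038.
|∇h| = √(0.01344² + -0.02038²) = 0.02441

0.0244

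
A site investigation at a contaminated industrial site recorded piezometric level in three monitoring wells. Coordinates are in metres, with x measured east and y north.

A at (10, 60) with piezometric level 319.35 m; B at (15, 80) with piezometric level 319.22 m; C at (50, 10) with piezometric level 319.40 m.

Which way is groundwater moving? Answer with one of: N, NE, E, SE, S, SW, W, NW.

NE

With h = a·x + b·y + c and A as origin, the differences give:
  5·a + 20·b = -0.13
  40·a + (-50)·b = +0.05
Eliminate b (×(-50) and ×20, subtract): -1050·a = 5.500 → a = ∂h/∂x = -0.005238
Back-substitute: b = ∂h/∂y = -0.005190.
Flow = −∇h = (+0.005238 east, +0.005190 north), which points northeast.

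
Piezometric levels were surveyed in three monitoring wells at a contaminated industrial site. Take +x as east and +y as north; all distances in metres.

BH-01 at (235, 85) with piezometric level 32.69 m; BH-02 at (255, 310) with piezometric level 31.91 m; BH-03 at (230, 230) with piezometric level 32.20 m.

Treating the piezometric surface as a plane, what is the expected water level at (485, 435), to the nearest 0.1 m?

Three-point gradient (reference BH-01): Δ to BH-02 = (20, 225, -0.78), Δ to BH-03 = (-5, 145, -0.49).
∂h/∂x = -0.0007081, ∂h/∂y = -0.003404 (det = 4025).
h(485, 435) = 32.69 + (-0.0007081)·(250) + (-0.003404)·(350) = 32.69 -0.177 -1.191 = 31.322 m.

31.3 m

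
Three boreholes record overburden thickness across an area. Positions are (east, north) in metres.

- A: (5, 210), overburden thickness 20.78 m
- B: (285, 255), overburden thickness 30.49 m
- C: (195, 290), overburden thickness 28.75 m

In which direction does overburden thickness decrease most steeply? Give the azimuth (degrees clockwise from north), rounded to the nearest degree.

227°

With d = a·x + b·y + c and A as origin, the differences give:
  280·a + 45·b = +9.71
  190·a + 80·b = +7.97
Eliminate b (×80 and ×45, subtract): 13850·a = 418.150 → a = ∂d/∂x = +0.03019
Back-substitute: b = ∂d/∂y = +0.02792.
Steepest decrease is along −∇f: components (-0.03019 E, -0.02792 N).
Azimuth = atan2(-0.03019, -0.02792) = 227.2° ≈ 227°.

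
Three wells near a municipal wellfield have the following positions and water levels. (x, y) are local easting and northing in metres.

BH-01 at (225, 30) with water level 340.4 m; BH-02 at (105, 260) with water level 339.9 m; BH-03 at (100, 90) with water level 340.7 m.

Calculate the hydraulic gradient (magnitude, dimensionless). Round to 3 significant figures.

0.00648

Taking BH-01 as reference: BH-02−BH-01 = (-120, 230, -0.5); BH-03−BH-01 = (-125, 60, +0.3).
Determinant of the coordinate differences = (-120)·60 − (-125)·230 = 21550.
∂h/∂x = [(-0.5)·60 − (+0.3)·230] / 21550 = -0.004594
∂h/∂y = [(-120)·(+0.3) − (-125)·(-0.5)] / 21550 = -0.004571
|∇h| = √(-0.004594² + -0.004571²) = 0.006481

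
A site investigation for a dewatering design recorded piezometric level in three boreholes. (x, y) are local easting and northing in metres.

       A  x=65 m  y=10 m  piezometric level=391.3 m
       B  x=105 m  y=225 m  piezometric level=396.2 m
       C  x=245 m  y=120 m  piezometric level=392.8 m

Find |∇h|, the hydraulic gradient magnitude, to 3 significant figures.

0.0248

With h = a·x + b·y + c and A as origin, the differences give:
  40·a + 215·b = +4.9
  180·a + 110·b = +1.5
Eliminate b (×110 and ×215, subtract): -34300·a = 216.50 → a = ∂h/∂x = -0.006312
Back-substitute: b = ∂h/∂y = +0.02397.
|∇h| = √(-0.006312² + 0.02397²) = 0.02479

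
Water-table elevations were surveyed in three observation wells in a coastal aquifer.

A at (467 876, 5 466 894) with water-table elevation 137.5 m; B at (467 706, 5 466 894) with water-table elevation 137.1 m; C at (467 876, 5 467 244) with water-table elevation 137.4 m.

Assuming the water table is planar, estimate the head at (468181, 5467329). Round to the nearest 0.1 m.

138.1 m

∂h/∂x = (137.1 − 137.5) / (467706 − 467876) = +0.002353
∂h/∂y = (137.4 − 137.5) / (5467244 − 5466894) = -0.0002857
h(468181, 5467329) = 137.5 + (+0.002353)·(305) + (-0.0002857)·(435) = 137.5 +0.718 -0.124 = 138.093 m.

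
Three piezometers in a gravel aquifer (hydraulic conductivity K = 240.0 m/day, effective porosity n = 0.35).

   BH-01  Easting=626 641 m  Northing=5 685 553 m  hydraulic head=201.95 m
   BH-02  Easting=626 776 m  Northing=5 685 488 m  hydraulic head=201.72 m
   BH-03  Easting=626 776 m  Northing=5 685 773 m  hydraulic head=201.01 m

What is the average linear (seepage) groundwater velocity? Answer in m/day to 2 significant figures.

Three-point gradient (reference BH-01): Δ to BH-02 = (135, -65, -0.23), Δ to BH-03 = (135, 220, -0.94).
∂h/∂x = -0.002903, ∂h/∂y = -0.002491 (det = 38475).
|∇h| = √(-0.002903² + -0.002491²) = 0.003825
Seepage velocity v = K·i/n = 240.0 × 0.003825 / 0.35 = 2.623 m/day.

2.6 m/day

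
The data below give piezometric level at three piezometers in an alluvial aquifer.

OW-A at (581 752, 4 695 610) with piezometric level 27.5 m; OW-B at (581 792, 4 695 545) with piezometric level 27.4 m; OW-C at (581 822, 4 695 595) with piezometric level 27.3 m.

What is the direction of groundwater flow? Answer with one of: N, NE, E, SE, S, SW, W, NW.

Taking OW-A as reference: OW-B−OW-A = (40, -65, -0.1); OW-C−OW-A = (70, -15, -0.2).
Solve a·Δx + b·Δy = Δh: det = 40·(-15) − 70·(-65) = 3950.
∂h/∂x = [(-0.1)·(-15) − (-0.2)·(-65)] / 3950 = -0.002911
∂h/∂y = [40·(-0.2) − 70·(-0.1)] / 3950 = -0.0002532
Flow = −∇h = (+0.002911 east, +0.0002532 north), which points east.

E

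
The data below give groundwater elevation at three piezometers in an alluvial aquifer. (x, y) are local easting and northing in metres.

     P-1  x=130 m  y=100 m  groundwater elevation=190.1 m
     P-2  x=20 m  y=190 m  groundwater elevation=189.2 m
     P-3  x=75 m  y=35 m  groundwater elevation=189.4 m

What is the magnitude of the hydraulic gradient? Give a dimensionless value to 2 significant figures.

0.010

Three-point gradient (reference P-1): Δ to P-2 = (-110, 90, -0.9), Δ to P-3 = (-55, -65, -0.7).
∂h/∂x = +0.01004, ∂h/∂y = +0.002273 (det = 12100).
|∇h| = √(0.01004² + 0.002273²) = 0.01029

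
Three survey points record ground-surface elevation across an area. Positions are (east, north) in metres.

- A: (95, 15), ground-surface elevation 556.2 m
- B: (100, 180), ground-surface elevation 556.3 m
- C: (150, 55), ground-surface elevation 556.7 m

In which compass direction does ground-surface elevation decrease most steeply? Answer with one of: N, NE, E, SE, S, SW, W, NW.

With z = a·x + b·y + c and A as origin, the differences give:
  5·a + 165·b = +0.1
  55·a + 40·b = +0.5
Eliminate b (×40 and ×165, subtract): -8875·a = -78.50 → a = ∂z/∂x = +0.008845
Back-substitute: b = ∂z/∂y = +0.0003380.
Steepest decrease is along −∇f = (-0.008845 E, -0.0003380 N) → west.

W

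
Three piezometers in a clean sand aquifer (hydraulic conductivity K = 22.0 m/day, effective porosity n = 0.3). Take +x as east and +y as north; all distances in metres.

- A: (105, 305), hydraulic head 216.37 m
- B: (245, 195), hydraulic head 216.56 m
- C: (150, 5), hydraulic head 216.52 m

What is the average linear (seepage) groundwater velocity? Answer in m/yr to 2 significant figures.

With h = a·x + b·y + c and A as origin, the differences give:
  140·a + (-110)·b = +0.19
  45·a + (-300)·b = +0.15
Eliminate b (×(-300) and ×(-110), subtract): -37050·a = -40.500 → a = ∂h/∂x = +0.001093
Back-substitute: b = ∂h/∂y = -0.0003360.
|∇h| = √(0.001093² + -0.0003360²) = 0.001143
Seepage velocity v = K·i/n = 22.0 × 0.001143 / 0.3 = 0.08382 m/day = 30.62 m/yr.

31 m/yr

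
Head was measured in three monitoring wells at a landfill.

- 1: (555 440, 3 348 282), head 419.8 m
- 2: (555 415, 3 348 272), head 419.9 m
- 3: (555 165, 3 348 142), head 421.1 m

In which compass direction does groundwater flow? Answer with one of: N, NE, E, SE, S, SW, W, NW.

N

Differences from 1: to 2 (Δx, Δy, Δh) = (-25, -10, +0.1); to 3 = (-275, -140, +1.3).
Solve a·Δx + b·Δy = Δh: det = (-25)·(-140) − (-275)·(-10) = 750.
∂h/∂x = [(+0.1)·(-140) − (+1.3)·(-10)] / 750 = -0.001333
∂h/∂y = [(-25)·(+1.3) − (-275)·(+0.1)] / 750 = -0.006667
Flow = −∇h = (+0.001333 east, +0.006667 north), which points north.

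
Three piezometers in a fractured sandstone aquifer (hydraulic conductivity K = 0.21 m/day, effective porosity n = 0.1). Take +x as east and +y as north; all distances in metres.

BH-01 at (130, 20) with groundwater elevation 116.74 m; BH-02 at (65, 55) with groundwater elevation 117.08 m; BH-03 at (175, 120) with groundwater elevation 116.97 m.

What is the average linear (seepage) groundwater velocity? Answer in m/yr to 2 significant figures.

Taking BH-01 as reference: BH-02−BH-01 = (-65, 35, +0.34); BH-03−BH-01 = (45, 100, +0.23).
Determinant of the coordinate differences = (-65)·100 − 45·35 = -8075.
∂h/∂x = [(+0.34)·100 − (+0.23)·35] / -8075 = -0.003214
∂h/∂y = [(-65)·(+0.23) − 45·(+0.34)] / -8075 = +0.003746
|∇h| = √(-0.003214² + 0.003746²) = 0.004936
Seepage velocity v = K·i/n = 0.21 × 0.004936 / 0.1 = 0.01037 m/day = 3.788 m/yr.

3.8 m/yr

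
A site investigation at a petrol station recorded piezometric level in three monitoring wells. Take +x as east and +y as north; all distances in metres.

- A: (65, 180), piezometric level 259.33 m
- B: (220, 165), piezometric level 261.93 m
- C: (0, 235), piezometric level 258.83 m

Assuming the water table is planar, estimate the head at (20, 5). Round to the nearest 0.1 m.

Taking A as reference: B−A = (155, -15, +2.60); C−A = (-65, 55, -0.50).
Determinant of the coordinate differences = 155·55 − (-65)·(-15) = 7550.
∂h/∂x = [(+2.60)·55 − (-0.50)·(-15)] / 7550 = +0.01795
∂h/∂y = [155·(-0.50) − (-65)·(+2.60)] / 7550 = +0.01212
h(20, 5) = 259.33 + (+0.01795)·(-45) + (+0.01212)·(-175) = 259.33 -0.808 -2.121 = 256.402 m.

256.4 m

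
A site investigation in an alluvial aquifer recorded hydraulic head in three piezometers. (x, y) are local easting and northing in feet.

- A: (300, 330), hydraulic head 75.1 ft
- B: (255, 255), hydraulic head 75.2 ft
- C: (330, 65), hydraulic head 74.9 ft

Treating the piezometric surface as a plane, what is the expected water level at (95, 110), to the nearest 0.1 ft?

75.6 ft

Taking A as reference: B−A = (-45, -75, +0.1); C−A = (30, -265, -0.2).
Solve a·Δx + b·Δy = Δh: det = (-45)·(-265) − 30·(-75) = 14175.
∂h/∂x = [(+0.1)·(-265) − (-0.2)·(-75)] / 14175 = -0.002928
∂h/∂y = [(-45)·(-0.2) − 30·(+0.1)] / 14175 = +0.0004233
h(95, 110) = 75.1 + (-0.002928)·(-205) + (+0.0004233)·(-220) = 75.1 +0.600 -0.093 = 75.607 ft.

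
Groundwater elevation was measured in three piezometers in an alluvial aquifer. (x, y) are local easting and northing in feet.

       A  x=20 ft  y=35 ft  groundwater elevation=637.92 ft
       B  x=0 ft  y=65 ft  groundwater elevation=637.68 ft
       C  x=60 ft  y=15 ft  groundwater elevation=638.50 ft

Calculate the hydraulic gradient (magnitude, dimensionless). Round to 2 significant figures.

Three-point gradient (reference A): Δ to B = (-20, 30, -0.24), Δ to C = (40, -20, +0.58).
∂h/∂x = +0.01575, ∂h/∂y = +0.002500 (det = -800).
|∇h| = √(0.01575² + 0.002500²) = 0.01595

0.016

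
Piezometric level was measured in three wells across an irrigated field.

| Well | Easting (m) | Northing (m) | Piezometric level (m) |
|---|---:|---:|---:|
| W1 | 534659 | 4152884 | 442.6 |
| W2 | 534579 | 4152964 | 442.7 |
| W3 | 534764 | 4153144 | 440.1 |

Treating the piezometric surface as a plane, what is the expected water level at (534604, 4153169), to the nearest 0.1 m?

Three-point gradient (reference W1): Δ to W2 = (-80, 80, +0.1), Δ to W3 = (105, 260, -2.5).
∂h/∂x = -0.007740, ∂h/∂y = -0.006490 (det = -29200).
h(534604, 4153169) = 442.6 + (-0.007740)·(-55) + (-0.006490)·(285) = 442.6 +0.426 -1.850 = 441.176 m.

441.2 m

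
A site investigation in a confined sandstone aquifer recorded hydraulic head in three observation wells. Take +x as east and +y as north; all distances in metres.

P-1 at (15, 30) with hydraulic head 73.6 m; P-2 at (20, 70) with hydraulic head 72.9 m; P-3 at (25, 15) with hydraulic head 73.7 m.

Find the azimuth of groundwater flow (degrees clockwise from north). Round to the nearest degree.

Differences from P-1: to P-2 (Δx, Δy, Δh) = (5, 40, -0.7); to P-3 = (10, -15, +0.1).
Solve a·Δx + b·Δy = Δh: det = 5·(-15) − 10·40 = -475.
∂h/∂x = [(-0.7)·(-15) − (+0.1)·40] / -475 = -0.01368
∂h/∂y = [5·(+0.1) − 10·(-0.7)] / -475 = -0.01579
Flow direction (−∇h) has components (+0.01368 E, +0.01579 N).
Azimuth = atan2(E, N) = atan2(+0.01368, +0.01579) = 40.9° ≈ 041°.

041°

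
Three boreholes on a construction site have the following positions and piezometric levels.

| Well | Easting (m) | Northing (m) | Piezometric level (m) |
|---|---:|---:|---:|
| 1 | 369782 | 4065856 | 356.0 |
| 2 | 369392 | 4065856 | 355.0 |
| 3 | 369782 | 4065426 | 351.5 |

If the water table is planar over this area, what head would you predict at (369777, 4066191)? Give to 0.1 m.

359.5 m

∂h/∂x = (355.0 − 356.0) / (369392 − 369782) = +0.002564
∂h/∂y = (351.5 − 356.0) / (4065426 − 4065856) = +0.01047
h(369777, 4066191) = 356.0 + (+0.002564)·(-5) + (+0.01047)·(335) = 356.0 -0.013 +3.506 = 359.493 m.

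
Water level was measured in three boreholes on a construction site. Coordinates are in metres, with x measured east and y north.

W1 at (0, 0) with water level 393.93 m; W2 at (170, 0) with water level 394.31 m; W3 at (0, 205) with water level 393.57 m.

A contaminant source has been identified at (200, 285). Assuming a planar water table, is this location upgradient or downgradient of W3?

∂h/∂x = (394.31 − 393.93) / (170 − 0) = +0.002235
∂h/∂y = (393.57 − 393.93) / (205 − 0) = -0.001756
Head at (200, 285) = 393.93 + (+0.002235)·(200) + (-0.001756)·(285) = 393.88 m.
That is higher than the 393.57 m at W3, so the point is upgradient.

upgradient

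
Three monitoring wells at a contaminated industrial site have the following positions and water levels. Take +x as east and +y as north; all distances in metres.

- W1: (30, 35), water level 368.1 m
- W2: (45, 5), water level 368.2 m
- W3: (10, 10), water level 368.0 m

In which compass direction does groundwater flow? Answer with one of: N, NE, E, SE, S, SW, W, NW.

W

Differences from W1: to W2 (Δx, Δy, Δh) = (15, -30, +0.1); to W3 = (-20, -25, -0.1).
Solve a·Δx + b·Δy = Δh: det = 15·(-25) − (-20)·(-30) = -975.
∂h/∂x = [(+0.1)·(-25) − (-0.1)·(-30)] / -975 = +0.005641
∂h/∂y = [15·(-0.1) − (-20)·(+0.1)] / -975 = -0.0005128
Flow = −∇h = (-0.005641 east, +0.0005128 north), which points west.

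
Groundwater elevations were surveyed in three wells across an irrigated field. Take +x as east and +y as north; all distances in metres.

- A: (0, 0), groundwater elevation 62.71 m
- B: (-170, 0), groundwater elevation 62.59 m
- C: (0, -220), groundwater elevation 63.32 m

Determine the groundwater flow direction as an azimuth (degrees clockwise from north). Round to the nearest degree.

∂h/∂x = (62.59 − 62.71) / (-170 − 0) = +0.0007059
∂h/∂y = (63.32 − 62.71) / (-220 − 0) = -0.002773
Flow direction (−∇h) has components (-0.0007059 E, +0.002773 N).
Azimuth = atan2(E, N) = atan2(-0.0007059, +0.002773) = 345.7° ≈ 346°.

346°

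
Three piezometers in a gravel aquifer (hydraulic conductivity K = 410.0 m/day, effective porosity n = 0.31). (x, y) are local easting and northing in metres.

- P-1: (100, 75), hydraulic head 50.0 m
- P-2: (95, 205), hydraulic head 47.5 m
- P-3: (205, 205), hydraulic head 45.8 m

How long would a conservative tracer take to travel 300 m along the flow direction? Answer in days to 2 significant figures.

9.0 days

Differences from P-1: to P-2 (Δx, Δy, Δh) = (-5, 130, -2.5); to P-3 = (105, 130, -4.2).
Solve a·Δx + b·Δy = Δh: det = (-5)·130 − 105·130 = -14300.
∂h/∂x = [(-2.5)·130 − (-4.2)·130] / -14300 = -0.01545
∂h/∂y = [(-5)·(-4.2) − 105·(-2.5)] / -14300 = -0.01983
|∇h| = √(-0.01545² + -0.01983²) = 0.02514
Seepage velocity v = K·i/n = 410.0 × 0.02514 / 0.31 = 33.25 m/day.
t = 300 / 33.25 = 9.023 days.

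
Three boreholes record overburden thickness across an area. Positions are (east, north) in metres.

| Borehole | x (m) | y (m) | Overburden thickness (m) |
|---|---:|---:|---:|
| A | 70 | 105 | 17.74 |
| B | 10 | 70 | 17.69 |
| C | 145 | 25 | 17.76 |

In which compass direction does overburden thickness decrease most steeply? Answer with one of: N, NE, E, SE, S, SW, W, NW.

SW

With d = a·x + b·y + c and A as origin, the differences give:
  (-60)·a + (-35)·b = -0.05
  75·a + (-80)·b = +0.02
Eliminate b (×(-80) and ×(-35), subtract): 7425·a = 4.700 → a = ∂d/∂x = +0.0006330
Back-substitute: b = ∂d/∂y = +0.0003434.
Steepest decrease is along −∇f = (-0.0006330 E, -0.0003434 N) → southwest.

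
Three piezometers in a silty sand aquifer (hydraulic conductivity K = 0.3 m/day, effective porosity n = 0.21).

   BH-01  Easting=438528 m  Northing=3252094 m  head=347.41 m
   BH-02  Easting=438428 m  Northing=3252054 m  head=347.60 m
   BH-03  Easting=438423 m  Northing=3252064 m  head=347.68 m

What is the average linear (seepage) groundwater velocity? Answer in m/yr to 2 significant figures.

With h = a·x + b·y + c and BH-01 as origin, the differences give:
  (-100)·a + (-40)·b = +0.19
  (-105)·a + (-30)·b = +0.27
Eliminate b (×(-30) and ×(-40), subtract): -1200·a = 5.100 → a = ∂h/∂x = -0.004250
Back-substitute: b = ∂h/∂y = +0.005875.
|∇h| = √(-0.004250² + 0.005875²) = 0.007251
Seepage velocity v = K·i/n = 0.3 × 0.007251 / 0.21 = 0.01036 m/day = 3.784 m/yr.

3.8 m/yr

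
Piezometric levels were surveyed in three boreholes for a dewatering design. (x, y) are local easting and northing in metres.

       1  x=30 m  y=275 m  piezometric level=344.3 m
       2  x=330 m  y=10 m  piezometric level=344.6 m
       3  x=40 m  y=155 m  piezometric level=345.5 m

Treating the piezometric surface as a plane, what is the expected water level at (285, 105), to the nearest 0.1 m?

Differences from 1: to 2 (Δx, Δy, Δh) = (300, -265, +0.3); to 3 = (10, -120, +1.2).
Solve a·Δx + b·Δy = Δh: det = 300·(-120) − 10·(-265) = -33350.
∂h/∂x = [(+0.3)·(-120) − (+1.2)·(-265)] / -33350 = -0.008456
∂h/∂y = [300·(+1.2) − 10·(+0.3)] / -33350 = -0.01070
h(285, 105) = 344.3 + (-0.008456)·(255) + (-0.01070)·(-170) = 344.3 -2.156 +1.820 = 343.964 m.

344.0 m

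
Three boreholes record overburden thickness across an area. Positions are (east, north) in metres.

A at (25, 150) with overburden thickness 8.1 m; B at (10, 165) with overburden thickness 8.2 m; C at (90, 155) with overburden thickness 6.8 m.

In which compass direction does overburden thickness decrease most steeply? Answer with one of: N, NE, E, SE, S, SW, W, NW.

NE

Differences from A: to B (Δx, Δy, Δh) = (-15, 15, +0.1); to C = (65, 5, -1.3).
Determinant of the coordinate differences = (-15)·5 − 65·15 = -1050.
∂d/∂x = [(+0.1)·5 − (-1.3)·15] / -1050 = -0.01905
∂d/∂y = [(-15)·(-1.3) − 65·(+0.1)] / -1050 = -0.01238
Steepest decrease is along −∇f = (+0.01905 E, +0.01238 N) → northeast.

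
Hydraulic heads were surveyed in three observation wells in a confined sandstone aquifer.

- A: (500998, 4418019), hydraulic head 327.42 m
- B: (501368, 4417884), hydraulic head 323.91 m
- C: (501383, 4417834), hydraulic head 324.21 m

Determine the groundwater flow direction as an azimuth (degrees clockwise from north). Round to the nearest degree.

Differences from A: to B (Δx, Δy, Δh) = (370, -135, -3.51); to C = (385, -185, -3.21).
Solve a·Δx + b·Δy = Δh: det = 370·(-185) − 385·(-135) = -16475.
∂h/∂x = [(-3.51)·(-185) − (-3.21)·(-135)] / -16475 = -0.01311
∂h/∂y = [370·(-3.21) − 385·(-3.51)] / -16475 = -0.009933
Flow direction (−∇h) has components (+0.01311 E, +0.009933 N).
Azimuth = atan2(E, N) = atan2(+0.01311, +0.009933) = 52.9° ≈ 053°.

053°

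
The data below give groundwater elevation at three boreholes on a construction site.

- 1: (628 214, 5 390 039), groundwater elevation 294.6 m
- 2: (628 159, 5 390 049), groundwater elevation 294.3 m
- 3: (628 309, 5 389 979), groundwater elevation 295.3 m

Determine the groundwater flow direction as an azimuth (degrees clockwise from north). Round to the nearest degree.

312°

Three-point gradient (reference 1): Δ to 2 = (-55, 10, -0.3), Δ to 3 = (95, -60, +0.7).
∂h/∂x = +0.004681, ∂h/∂y = -0.004255 (det = 2350).
Flow direction (−∇h) has components (-0.004681 E, +0.004255 N).
Azimuth = atan2(E, N) = atan2(-0.004681, +0.004255) = 312.3° ≈ 312°.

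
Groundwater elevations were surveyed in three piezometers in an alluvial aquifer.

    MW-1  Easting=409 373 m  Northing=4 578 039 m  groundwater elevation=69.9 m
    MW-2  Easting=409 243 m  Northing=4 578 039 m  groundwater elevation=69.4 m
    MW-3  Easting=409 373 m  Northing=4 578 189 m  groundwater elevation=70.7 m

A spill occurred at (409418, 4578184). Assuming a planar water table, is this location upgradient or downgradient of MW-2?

upgradient

∂h/∂x = (69.4 − 69.9) / (409243 − 409373) = +0.003846
∂h/∂y = (70.7 − 69.9) / (4578189 − 4578039) = +0.005333
Head at (409418, 4578184) = 69.9 + (+0.003846)·(45) + (+0.005333)·(145) = 70.85 m.
That is higher than the 69.4 m at MW-2, so the point is upgradient.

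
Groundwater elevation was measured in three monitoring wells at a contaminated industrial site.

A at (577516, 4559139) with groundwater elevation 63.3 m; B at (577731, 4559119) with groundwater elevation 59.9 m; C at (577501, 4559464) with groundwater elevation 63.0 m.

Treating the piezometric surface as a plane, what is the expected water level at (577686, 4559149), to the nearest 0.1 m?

With h = a·x + b·y + c and A as origin, the differences give:
  215·a + (-20)·b = -3.4
  (-15)·a + 325·b = -0.3
Eliminate b (×325 and ×(-20), subtract): 69575·a = -1111.00 → a = ∂h/∂x = -0.01597
Back-substitute: b = ∂h/∂y = -0.001660.
h(577686, 4559149) = 63.3 + (-0.01597)·(170) + (-0.001660)·(10) = 63.3 -2.715 -0.017 = 60.569 m.

60.6 m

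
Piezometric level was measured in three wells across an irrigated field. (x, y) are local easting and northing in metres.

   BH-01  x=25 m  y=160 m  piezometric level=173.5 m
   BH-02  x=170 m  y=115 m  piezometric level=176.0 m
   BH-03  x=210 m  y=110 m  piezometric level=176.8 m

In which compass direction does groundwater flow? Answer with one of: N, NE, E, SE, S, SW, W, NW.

SW

Differences from BH-01: to BH-02 (Δx, Δy, Δh) = (145, -45, +2.5); to BH-03 = (185, -50, +3.3).
Determinant of the coordinate differences = 145·(-50) − 185·(-45) = 1075.
∂h/∂x = [(+2.5)·(-50) − (+3.3)·(-45)] / 1075 = +0.02186
∂h/∂y = [145·(+3.3) − 185·(+2.5)] / 1075 = +0.01488
Flow = −∇h = (-0.02186 east, -0.01488 north), which points southwest.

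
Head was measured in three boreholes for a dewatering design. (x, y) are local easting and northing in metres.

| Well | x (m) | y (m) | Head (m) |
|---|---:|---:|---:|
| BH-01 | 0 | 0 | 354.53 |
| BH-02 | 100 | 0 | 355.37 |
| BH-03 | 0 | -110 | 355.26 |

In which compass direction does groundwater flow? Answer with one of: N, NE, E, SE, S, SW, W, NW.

NW

∂h/∂x = (355.37 − 354.53) / (100 − 0) = +0.008400
∂h/∂y = (355.26 − 354.53) / (-110 − 0) = -0.006636
Flow = −∇h = (-0.008400 east, +0.006636 north), which points northwest.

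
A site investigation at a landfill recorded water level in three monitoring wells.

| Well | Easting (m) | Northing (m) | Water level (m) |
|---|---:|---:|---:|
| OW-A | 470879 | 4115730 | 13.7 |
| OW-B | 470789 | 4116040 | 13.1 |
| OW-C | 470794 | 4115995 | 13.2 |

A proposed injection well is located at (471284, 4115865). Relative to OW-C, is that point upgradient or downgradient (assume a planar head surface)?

downgradient

With h = a·x + b·y + c and OW-A as origin, the differences give:
  (-90)·a + 310·b = -0.6
  (-85)·a + 265·b = -0.5
Eliminate b (×265 and ×310, subtract): 2500·a = -4.00 → a = ∂h/∂x = -0.001600
Back-substitute: b = ∂h/∂y = -0.002400.
Head at (471284, 4115865) = 13.7 + (-0.001600)·(405) + (-0.002400)·(135) = 12.73 m.
That is lower than the 13.2 m at OW-C, so the point is downgradient.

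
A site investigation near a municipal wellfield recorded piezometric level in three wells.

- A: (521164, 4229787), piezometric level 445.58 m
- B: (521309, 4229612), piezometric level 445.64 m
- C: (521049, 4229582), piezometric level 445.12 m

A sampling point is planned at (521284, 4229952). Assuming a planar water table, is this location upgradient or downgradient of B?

With h = a·x + b·y + c and A as origin, the differences give:
  145·a + (-175)·b = +0.06
  (-115)·a + (-205)·b = -0.46
Eliminate b (×(-205) and ×(-175), subtract): -49850·a = -92.800 → a = ∂h/∂x = +0.001862
Back-substitute: b = ∂h/∂y = +0.001200.
Head at (521284, 4229952) = 445.58 + (+0.001862)·(120) + (+0.001200)·(165) = 446.00 m.
That is higher than the 445.64 m at B, so the point is upgradient.

upgradient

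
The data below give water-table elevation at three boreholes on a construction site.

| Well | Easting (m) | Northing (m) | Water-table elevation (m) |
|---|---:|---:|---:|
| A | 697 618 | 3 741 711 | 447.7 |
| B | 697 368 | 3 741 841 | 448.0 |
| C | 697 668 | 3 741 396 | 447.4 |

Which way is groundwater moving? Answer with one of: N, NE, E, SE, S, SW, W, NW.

SE

With h = a·x + b·y + c and A as origin, the differences give:
  (-250)·a + 130·b = +0.3
  50·a + (-315)·b = -0.3
Eliminate b (×(-315) and ×130, subtract): 72250·a = -55.50 → a = ∂h/∂x = -0.0007682
Back-substitute: b = ∂h/∂y = +0.0008304.
Flow = −∇h = (+0.0007682 east, -0.0008304 north), which points southeast.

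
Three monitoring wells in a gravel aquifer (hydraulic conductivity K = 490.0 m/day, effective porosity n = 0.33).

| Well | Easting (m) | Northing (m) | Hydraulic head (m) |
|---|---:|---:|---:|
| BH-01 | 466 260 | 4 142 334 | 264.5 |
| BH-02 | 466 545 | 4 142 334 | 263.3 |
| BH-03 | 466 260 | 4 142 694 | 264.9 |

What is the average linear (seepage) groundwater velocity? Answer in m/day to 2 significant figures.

∂h/∂x = (263.3 − 264.5) / (466545 − 466260) = -0.004211
∂h/∂y = (264.9 − 264.5) / (4142694 − 4142334) = +0.001111
|∇h| = √(-0.004211² + 0.001111²) = 0.004355
Seepage velocity v = K·i/n = 490.0 × 0.004355 / 0.33 = 6.467 m/day.

6.5 m/day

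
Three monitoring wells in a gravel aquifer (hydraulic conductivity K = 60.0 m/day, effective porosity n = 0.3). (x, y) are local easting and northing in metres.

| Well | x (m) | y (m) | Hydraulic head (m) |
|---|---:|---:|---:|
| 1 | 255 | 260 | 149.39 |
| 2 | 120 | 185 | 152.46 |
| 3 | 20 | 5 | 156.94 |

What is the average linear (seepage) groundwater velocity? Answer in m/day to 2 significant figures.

Taking 1 as reference: 2−1 = (-135, -75, +3.07); 3−1 = (-235, -255, +7.55).
Solve a·Δx + b·Δy = Δh: det = (-135)·(-255) − (-235)·(-75) = 16800.
∂h/∂x = [(+3.07)·(-255) − (+7.55)·(-75)] / 16800 = -0.01289
∂h/∂y = [(-135)·(+7.55) − (-235)·(+3.07)] / 16800 = -0.01773
|∇h| = √(-0.01289² + -0.01773²) = 0.02192
Seepage velocity v = K·i/n = 60.0 × 0.02192 / 0.3 = 4.384 m/day.

4.4 m/day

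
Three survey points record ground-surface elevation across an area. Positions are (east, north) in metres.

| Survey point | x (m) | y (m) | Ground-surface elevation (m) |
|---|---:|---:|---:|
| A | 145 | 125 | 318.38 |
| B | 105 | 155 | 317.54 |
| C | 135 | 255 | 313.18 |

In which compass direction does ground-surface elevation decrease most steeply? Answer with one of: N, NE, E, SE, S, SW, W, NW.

N

Taking A as reference: B−A = (-40, 30, -0.84); C−A = (-10, 130, -5.20).
Solve a·Δx + b·Δy = Δz: det = (-40)·130 − (-10)·30 = -4900.
∂z/∂x = [(-0.84)·130 − (-5.20)·30] / -4900 = -0.009551
∂z/∂y = [(-40)·(-5.20) − (-10)·(-0.84)] / -4900 = -0.04073
Steepest decrease is along −∇f = (+0.009551 E, +0.04073 N) → north.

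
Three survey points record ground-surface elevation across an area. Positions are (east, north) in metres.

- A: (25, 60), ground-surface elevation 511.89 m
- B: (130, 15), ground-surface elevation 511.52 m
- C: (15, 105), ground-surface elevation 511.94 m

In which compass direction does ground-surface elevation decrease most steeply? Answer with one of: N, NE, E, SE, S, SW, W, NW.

Taking A as reference: B−A = (105, -45, -0.37); C−A = (-10, 45, +0.05).
Determinant of the coordinate differences = 105·45 − (-10)·(-45) = 4275.
∂z/∂x = [(-0.37)·45 − (+0.05)·(-45)] / 4275 = -0.003368
∂z/∂y = [105·(+0.05) − (-10)·(-0.37)] / 4275 = +0.0003626
Steepest decrease is along −∇f = (+0.003368 E, -0.0003626 N) → east.

E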